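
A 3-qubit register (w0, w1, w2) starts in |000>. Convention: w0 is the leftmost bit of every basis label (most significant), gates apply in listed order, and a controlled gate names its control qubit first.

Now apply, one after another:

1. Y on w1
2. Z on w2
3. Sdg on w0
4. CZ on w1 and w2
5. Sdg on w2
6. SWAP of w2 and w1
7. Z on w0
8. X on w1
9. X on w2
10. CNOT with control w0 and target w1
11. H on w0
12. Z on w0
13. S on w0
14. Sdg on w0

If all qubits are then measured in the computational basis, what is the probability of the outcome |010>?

Outcome |010> occurs with probability 1/2. Key observation: gates 13-14 undo each other exactly, leaving only the rest of the circuit to track.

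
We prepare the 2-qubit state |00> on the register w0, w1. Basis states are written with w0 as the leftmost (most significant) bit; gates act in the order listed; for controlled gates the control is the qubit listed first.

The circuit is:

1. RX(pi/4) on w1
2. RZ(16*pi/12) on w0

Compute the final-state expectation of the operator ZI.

In the final state, ZI has expectation 1.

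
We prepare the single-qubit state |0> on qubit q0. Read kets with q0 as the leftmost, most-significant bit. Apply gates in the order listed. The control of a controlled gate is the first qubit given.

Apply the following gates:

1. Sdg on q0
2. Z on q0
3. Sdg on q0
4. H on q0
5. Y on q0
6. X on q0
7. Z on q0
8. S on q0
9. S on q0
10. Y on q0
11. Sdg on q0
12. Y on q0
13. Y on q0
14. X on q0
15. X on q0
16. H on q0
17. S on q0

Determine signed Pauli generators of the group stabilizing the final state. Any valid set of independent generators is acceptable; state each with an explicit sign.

The final state is stabilized by the group generated by -X; other independent generating sets are equally valid.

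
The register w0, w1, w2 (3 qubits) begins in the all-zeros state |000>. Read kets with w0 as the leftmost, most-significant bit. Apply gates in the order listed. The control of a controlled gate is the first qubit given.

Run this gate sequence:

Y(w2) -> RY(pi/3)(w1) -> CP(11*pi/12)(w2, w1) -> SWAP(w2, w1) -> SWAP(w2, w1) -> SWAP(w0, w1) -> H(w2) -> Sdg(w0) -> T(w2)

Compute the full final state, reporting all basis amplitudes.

After the circuit, the state carries amplitude sqrt(6)*I/4 on |000>, -sqrt(6)*exp(3*I*pi/4)/4 on |001>, 0 on |010>, 0 on |011>, sqrt(2)*exp(11*I*pi/12)/4 on |100>, sqrt(2)*exp(I*pi/6)/4 on |101>, 0 on |110>, 0 on |111>. Key observation: gates 4-5 undo each other exactly, leaving only the rest of the circuit to track.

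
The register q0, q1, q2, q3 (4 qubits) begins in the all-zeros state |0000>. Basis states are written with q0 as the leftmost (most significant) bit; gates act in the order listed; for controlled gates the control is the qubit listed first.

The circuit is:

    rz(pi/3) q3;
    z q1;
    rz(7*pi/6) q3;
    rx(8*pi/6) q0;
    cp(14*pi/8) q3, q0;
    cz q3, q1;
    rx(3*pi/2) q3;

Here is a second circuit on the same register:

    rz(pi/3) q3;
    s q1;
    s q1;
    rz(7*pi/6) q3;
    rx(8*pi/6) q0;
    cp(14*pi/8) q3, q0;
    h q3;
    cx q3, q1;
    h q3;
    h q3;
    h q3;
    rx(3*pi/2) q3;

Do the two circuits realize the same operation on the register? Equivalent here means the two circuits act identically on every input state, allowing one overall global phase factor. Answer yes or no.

No: there is an input state on which the two circuits produce genuinely different outputs (not merely differing by a phase).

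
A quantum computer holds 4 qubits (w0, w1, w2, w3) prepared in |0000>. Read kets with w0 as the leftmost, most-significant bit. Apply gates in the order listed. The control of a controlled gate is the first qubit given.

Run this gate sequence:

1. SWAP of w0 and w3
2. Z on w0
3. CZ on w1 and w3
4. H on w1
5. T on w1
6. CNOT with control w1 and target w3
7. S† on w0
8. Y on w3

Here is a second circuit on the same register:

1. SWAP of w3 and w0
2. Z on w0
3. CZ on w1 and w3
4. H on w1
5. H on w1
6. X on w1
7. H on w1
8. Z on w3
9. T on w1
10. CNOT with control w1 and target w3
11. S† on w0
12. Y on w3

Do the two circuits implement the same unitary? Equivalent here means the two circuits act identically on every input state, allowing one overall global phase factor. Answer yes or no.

No — the two circuits implement different unitaries, even allowing a global phase.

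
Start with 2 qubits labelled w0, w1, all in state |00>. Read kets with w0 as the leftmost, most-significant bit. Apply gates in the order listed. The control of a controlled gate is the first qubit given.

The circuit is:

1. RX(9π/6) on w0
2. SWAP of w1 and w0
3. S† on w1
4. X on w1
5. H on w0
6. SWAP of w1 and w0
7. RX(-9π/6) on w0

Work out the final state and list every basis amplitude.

After the circuit, the state carries amplitude sqrt(2)*(1 - I)/4 on |00>, sqrt(2)*(1 - I)/4 on |01>, sqrt(2)*(1 - I)/4 on |10>, sqrt(2)*(1 - I)/4 on |11>.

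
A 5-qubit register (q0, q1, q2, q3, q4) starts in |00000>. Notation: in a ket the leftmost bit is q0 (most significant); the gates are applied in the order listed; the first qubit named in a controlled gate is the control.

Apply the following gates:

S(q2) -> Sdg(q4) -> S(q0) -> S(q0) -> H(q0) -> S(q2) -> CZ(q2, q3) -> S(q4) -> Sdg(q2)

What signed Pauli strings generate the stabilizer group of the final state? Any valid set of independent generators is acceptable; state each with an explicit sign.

The final state is stabilized by the group generated by +XIIII, +IZIII, +IIZII, +IIIZI, +IIIIZ; other independent generating sets are equally valid.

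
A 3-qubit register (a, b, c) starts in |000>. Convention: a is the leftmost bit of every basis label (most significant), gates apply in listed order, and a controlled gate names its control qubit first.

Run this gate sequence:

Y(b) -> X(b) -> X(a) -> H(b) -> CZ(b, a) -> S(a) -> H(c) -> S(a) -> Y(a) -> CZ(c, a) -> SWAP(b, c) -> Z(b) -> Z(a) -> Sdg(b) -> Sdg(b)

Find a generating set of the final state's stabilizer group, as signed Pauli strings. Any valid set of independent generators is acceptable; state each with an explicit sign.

One valid set of independent stabilizer generators is +IXI, -IIX, +ZII (any independent generating set of the same group is equally correct).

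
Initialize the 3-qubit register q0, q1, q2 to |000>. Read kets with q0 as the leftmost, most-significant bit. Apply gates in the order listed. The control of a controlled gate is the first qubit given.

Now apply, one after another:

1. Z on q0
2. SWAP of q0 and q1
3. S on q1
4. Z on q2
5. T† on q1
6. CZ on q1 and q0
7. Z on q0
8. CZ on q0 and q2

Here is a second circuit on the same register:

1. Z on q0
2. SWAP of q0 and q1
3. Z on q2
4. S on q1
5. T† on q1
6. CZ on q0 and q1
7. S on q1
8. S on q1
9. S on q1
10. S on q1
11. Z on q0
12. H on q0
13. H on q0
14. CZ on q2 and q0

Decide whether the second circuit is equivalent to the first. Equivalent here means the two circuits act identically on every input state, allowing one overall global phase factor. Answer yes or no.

Yes, they are equivalent — the unitaries differ by at most a global phase.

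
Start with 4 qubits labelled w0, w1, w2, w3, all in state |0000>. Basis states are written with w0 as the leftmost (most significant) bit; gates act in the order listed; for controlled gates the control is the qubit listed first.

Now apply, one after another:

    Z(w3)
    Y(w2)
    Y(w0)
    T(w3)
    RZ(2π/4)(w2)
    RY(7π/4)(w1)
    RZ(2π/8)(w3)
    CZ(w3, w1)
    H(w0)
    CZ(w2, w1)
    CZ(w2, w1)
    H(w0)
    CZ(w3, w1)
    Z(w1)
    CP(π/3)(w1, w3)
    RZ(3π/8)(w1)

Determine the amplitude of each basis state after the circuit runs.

After the circuit, the state carries amplitude -sqrt(sqrt(2) + 2)*exp(15*I*pi/16)/2 on |1010>, sqrt(2 - sqrt(2))*exp(5*I*pi/16)/2 on |1110>, and 0 on every other basis state. Key observation: steps 8-13 multiply out to the identity, so the circuit reduces to the remaining gates.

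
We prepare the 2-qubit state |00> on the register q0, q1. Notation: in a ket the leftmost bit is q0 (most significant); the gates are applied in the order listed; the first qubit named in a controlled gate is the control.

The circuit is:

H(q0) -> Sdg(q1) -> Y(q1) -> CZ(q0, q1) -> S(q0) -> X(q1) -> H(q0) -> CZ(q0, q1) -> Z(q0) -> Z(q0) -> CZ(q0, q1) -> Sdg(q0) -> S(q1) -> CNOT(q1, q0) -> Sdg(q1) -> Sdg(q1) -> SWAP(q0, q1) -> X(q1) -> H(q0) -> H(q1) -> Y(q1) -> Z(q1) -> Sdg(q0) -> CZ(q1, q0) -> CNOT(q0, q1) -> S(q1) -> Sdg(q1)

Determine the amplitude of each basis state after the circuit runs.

After the circuit, the state carries amplitude 0 on |00>, 1/2 - I/2 on |01>, 1/2 + I/2 on |10>, 0 on |11>. Key observation: the block from step 8 through step 11 cancels to the identity and can be dropped.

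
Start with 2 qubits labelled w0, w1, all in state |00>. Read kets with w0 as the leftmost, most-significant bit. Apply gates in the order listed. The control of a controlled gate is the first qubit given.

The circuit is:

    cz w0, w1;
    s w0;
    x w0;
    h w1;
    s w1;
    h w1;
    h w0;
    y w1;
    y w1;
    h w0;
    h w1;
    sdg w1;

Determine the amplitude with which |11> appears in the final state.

|11> carries amplitude sqrt(2)/2 in the final state. Key observation: gates 5-12 undo each other exactly, leaving only the rest of the circuit to track.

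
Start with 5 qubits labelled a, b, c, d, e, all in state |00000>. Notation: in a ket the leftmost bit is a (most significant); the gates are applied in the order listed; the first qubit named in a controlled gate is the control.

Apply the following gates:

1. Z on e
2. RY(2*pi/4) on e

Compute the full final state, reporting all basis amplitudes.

The final amplitudes are sqrt(2)/2 on |00000>, sqrt(2)/2 on |00001>, and 0 on every other basis state.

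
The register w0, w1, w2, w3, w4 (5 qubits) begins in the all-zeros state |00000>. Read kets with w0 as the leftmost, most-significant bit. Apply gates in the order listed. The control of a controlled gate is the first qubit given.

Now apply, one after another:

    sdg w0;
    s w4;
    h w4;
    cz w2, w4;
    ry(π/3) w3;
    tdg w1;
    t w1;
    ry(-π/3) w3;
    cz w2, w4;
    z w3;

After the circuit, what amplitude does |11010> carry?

The final state's coefficient on |11010> equals 0. Key observation: the block from step 4 through step 9 cancels to the identity and can be dropped.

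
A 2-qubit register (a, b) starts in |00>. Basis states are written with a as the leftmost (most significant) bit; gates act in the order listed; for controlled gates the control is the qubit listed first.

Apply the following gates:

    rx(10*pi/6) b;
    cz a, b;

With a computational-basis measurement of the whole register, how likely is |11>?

The probability of measuring |11> is 0.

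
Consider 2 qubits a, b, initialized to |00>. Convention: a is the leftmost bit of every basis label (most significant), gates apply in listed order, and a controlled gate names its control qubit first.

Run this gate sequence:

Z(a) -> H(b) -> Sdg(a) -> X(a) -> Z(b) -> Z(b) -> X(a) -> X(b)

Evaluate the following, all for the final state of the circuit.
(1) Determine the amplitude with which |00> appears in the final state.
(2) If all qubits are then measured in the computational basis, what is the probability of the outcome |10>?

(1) The amplitude on |00> is sqrt(2)/2. Key observation: steps 4-7 multiply out to the identity, so the circuit reduces to the remaining gates.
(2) A full measurement returns |10> with probability 0.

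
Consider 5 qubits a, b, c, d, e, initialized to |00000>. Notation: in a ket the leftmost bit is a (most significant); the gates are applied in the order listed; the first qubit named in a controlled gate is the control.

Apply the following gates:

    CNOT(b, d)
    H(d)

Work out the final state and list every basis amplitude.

After the circuit, the state carries amplitude sqrt(2)/2 on |00000>, sqrt(2)/2 on |00010>, and 0 on every other basis state.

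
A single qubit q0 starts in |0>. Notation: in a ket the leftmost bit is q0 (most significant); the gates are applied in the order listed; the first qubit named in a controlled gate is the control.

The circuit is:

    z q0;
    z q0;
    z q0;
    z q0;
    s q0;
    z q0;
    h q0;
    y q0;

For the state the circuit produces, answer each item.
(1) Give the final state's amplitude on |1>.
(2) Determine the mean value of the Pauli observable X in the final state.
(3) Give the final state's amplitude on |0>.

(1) The amplitude on |1> is sqrt(2)*I/2.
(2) In the final state, X has expectation -1.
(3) The amplitude on |0> is -sqrt(2)*I/2.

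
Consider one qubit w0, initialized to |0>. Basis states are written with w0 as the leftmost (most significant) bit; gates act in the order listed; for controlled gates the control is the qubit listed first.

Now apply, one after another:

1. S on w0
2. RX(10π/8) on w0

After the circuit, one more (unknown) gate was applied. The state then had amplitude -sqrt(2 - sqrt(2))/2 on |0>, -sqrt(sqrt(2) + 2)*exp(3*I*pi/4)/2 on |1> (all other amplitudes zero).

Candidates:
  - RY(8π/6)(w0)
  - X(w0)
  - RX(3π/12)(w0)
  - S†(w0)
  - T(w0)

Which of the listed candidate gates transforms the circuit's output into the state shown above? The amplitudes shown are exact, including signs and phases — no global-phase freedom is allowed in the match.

The applied gate was T(w0).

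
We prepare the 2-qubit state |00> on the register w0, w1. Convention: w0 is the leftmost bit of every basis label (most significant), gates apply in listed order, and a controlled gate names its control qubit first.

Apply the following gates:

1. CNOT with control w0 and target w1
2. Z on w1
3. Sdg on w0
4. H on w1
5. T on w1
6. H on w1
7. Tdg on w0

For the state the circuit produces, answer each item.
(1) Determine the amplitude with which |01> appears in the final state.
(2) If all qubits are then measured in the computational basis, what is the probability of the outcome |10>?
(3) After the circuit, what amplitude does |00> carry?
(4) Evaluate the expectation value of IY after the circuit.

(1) The final state's coefficient on |01> equals 1/2 - exp(I*pi/4)/2.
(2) Outcome |10> occurs with probability 0.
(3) The amplitude on |00> is 1/2 + exp(I*pi/4)/2.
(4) The observable IY averages to -sqrt(2)/2.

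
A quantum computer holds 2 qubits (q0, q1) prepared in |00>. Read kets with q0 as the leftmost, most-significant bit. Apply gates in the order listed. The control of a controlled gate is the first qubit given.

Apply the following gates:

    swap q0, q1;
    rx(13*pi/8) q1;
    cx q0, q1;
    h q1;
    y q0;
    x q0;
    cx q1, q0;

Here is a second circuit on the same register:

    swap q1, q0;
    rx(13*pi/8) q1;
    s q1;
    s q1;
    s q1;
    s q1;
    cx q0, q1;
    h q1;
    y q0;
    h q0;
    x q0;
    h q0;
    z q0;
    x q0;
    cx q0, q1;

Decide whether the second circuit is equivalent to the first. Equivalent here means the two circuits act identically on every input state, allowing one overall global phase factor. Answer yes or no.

No — the two circuits implement different unitaries, even allowing a global phase.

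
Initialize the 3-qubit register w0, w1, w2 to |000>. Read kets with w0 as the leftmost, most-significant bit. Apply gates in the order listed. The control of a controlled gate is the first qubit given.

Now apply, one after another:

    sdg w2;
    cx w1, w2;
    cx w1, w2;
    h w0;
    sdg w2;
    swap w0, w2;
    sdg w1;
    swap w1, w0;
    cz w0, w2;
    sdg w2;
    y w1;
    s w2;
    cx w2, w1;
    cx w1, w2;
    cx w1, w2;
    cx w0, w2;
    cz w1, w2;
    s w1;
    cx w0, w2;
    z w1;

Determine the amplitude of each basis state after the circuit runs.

The final amplitudes are sqrt(2)*I/2 on |001>, sqrt(2)/2 on |010>, and 0 on every other basis state. Key observation: steps 2-3 multiply out to the identity, so the circuit reduces to the remaining gates.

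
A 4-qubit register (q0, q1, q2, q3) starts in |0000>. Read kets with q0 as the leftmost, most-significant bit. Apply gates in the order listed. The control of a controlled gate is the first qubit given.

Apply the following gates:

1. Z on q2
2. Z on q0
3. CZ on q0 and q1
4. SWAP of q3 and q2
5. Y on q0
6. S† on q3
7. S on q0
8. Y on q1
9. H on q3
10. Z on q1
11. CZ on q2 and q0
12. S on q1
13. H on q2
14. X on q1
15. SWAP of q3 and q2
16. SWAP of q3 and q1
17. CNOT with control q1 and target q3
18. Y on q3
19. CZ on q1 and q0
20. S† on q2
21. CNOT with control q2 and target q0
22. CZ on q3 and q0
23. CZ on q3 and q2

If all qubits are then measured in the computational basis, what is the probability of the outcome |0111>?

Outcome |0111> occurs with probability 0.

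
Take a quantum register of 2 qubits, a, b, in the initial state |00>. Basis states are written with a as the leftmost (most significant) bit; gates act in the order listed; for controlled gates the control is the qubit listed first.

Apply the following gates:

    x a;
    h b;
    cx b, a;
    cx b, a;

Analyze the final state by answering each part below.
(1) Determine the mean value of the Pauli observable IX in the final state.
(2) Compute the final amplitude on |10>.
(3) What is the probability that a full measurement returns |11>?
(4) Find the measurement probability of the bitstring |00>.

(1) The expectation value of IX is 1. Key observation: the block from step 3 through step 4 cancels to the identity and can be dropped.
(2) The final state's coefficient on |10> equals sqrt(2)/2.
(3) A full measurement returns |11> with probability 1/2.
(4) A full measurement returns |00> with probability 0.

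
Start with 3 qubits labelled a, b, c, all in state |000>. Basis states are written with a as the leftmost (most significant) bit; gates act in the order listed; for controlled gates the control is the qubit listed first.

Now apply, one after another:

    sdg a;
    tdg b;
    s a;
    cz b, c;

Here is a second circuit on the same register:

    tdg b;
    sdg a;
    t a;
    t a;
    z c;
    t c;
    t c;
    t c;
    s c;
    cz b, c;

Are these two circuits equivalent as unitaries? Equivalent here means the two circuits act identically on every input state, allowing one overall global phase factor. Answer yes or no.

No, they are not equivalent — no single phase factor reconciles the two unitaries.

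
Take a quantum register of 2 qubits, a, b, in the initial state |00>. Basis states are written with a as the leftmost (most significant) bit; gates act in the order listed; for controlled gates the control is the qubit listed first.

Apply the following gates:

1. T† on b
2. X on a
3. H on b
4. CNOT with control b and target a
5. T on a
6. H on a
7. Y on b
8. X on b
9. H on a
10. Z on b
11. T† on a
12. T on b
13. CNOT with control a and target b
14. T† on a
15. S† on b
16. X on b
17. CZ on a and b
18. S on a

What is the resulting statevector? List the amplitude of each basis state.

After the circuit, the state carries amplitude sqrt(2)*exp(I*pi/4)/2 on |00>, 0 on |01>, sqrt(2)*exp(I*pi/4)/2 on |10>, 0 on |11>.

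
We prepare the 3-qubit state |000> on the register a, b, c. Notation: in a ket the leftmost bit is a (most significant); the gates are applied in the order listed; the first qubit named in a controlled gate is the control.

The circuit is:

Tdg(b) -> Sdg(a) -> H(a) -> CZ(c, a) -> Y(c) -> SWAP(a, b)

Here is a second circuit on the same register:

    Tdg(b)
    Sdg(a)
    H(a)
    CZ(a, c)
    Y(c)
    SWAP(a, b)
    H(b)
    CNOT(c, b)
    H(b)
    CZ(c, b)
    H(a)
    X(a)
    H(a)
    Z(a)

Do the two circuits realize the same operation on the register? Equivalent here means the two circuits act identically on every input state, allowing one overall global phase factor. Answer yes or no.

Yes — the two circuits implement the same unitary up to a global phase.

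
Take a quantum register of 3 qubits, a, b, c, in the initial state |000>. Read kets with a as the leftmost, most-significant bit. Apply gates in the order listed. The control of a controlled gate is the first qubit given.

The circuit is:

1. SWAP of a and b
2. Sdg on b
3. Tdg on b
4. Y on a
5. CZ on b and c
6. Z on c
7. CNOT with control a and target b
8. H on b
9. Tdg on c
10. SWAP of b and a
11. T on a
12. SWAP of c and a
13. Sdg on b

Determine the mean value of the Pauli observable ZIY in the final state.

The observable ZIY averages to -sqrt(2)/2.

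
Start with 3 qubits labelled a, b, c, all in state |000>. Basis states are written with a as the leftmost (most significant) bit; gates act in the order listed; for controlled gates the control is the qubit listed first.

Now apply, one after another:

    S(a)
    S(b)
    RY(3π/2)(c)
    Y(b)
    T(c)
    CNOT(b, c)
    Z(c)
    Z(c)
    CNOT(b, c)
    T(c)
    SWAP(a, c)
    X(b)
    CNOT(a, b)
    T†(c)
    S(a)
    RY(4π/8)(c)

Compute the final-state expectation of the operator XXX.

The observable XXX averages to 1. Key observation: steps 6-9 multiply out to the identity, so the circuit reduces to the remaining gates.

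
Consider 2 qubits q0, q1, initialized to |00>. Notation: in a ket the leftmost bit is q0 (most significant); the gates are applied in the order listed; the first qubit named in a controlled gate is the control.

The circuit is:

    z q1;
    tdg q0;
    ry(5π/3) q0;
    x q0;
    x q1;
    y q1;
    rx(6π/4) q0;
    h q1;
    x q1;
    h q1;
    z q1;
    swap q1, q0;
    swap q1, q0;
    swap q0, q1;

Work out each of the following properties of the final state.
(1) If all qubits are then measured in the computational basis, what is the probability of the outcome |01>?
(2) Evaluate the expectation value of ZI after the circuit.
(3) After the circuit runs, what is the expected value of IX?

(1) The probability of measuring |01> is 1/2.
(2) In the final state, ZI has expectation 1.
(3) The observable IX averages to -sqrt(3)/2.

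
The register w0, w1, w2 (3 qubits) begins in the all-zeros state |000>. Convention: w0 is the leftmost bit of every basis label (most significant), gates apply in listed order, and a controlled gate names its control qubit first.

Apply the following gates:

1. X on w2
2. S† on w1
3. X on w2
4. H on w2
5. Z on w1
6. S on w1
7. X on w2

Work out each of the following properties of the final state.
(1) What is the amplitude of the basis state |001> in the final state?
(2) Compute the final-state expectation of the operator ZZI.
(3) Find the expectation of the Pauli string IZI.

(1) The amplitude on |001> is sqrt(2)/2.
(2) In the final state, ZZI has expectation 1.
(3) The observable IZI averages to 1.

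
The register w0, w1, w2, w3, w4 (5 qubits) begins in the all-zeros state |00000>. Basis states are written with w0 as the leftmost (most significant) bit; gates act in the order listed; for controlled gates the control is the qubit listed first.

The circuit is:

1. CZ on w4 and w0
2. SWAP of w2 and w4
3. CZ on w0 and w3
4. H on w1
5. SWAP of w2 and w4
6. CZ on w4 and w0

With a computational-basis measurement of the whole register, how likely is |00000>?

Outcome |00000> occurs with probability 1/2.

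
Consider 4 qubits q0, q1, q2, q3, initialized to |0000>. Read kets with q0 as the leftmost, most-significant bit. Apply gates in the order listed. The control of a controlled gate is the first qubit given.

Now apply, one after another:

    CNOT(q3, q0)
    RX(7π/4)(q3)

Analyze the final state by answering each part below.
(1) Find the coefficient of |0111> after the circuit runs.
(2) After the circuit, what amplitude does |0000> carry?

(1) The amplitude on |0111> is 0.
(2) |0000> carries amplitude -sqrt(sqrt(2) + 2)/2 in the final state.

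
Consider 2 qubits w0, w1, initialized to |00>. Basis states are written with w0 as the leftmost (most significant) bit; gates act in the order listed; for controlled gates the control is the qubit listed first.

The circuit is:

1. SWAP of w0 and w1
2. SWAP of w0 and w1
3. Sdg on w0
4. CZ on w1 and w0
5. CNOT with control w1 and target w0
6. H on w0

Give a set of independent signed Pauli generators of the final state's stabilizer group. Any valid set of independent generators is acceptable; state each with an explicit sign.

One valid set of independent stabilizer generators is +XI, +IZ (any independent generating set of the same group is equally correct). Key observation: steps 1-2 multiply out to the identity, so the circuit reduces to the remaining gates.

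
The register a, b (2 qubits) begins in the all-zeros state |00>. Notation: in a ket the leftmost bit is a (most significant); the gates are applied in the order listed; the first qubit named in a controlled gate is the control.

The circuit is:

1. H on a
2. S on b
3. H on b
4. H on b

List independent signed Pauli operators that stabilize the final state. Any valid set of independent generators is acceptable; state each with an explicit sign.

The final state is stabilized by the group generated by +XI, +IZ; other independent generating sets are equally valid. Key observation: steps 3-4 multiply out to the identity, so the circuit reduces to the remaining gates.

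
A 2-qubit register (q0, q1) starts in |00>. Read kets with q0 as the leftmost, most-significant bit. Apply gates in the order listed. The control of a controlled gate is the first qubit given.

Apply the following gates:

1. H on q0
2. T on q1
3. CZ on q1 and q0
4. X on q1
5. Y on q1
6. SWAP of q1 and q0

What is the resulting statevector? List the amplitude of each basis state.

After the circuit, the state carries amplitude -sqrt(2)*I/2 on |00>, -sqrt(2)*I/2 on |01>, 0 on |10>, 0 on |11>.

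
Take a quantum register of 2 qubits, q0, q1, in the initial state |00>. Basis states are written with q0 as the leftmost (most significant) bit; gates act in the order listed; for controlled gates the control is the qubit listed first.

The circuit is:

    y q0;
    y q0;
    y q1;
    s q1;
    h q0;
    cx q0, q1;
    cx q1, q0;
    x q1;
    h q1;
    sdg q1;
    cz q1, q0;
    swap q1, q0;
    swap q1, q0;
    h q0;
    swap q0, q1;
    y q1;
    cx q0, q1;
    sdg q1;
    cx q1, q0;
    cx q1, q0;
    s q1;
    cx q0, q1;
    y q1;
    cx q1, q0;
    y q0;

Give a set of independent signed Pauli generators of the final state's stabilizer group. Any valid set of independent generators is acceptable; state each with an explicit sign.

One valid set of independent stabilizer generators is +XX, -ZZ (any independent generating set of the same group is equally correct). Key observation: gates 16-23 undo each other exactly, leaving only the rest of the circuit to track.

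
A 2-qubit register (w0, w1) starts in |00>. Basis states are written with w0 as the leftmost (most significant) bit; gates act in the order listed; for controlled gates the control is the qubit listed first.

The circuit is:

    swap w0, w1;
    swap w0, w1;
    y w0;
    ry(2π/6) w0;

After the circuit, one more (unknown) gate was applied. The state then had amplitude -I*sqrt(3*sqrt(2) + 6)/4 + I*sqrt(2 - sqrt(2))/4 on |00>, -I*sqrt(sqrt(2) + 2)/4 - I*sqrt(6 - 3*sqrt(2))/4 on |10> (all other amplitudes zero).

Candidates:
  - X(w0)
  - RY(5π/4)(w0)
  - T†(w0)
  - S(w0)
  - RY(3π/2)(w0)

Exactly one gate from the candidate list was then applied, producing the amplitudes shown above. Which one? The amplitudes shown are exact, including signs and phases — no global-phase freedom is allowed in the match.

The unique candidate consistent with the amplitudes is RY(5π/4)(w0).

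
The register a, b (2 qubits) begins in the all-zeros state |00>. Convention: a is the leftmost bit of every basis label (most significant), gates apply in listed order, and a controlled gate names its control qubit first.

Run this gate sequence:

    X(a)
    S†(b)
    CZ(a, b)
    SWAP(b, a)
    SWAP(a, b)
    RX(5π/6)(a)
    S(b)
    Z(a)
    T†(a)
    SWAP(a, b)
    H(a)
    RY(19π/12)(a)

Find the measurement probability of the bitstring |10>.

The probability of measuring |10> is -3*sqrt(6)/32 - 5*sqrt(2)/32 + sqrt(3)/8 + 1/4.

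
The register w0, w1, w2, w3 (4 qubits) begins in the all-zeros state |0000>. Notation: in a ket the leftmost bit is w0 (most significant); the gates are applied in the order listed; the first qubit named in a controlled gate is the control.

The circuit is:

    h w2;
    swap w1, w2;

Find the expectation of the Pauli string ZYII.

The observable ZYII averages to 0.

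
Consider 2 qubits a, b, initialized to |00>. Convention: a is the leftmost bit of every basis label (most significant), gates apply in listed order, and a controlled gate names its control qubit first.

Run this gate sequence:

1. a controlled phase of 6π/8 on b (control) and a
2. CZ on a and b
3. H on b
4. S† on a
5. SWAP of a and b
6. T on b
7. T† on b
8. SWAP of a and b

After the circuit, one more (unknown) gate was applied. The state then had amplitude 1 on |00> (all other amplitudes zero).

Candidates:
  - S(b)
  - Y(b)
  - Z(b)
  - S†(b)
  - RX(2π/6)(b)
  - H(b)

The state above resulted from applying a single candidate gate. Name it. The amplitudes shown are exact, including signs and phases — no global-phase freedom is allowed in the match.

The applied gate was H(b).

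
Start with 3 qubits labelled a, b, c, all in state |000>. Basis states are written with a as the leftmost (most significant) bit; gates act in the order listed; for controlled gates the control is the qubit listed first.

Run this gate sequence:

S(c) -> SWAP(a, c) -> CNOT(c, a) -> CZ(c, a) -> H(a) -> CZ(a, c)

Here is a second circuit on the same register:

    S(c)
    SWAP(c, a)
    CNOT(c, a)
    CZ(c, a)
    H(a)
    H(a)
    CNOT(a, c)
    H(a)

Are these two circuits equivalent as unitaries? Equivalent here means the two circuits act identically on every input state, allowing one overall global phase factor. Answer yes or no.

No — the two circuits implement different unitaries, even allowing a global phase.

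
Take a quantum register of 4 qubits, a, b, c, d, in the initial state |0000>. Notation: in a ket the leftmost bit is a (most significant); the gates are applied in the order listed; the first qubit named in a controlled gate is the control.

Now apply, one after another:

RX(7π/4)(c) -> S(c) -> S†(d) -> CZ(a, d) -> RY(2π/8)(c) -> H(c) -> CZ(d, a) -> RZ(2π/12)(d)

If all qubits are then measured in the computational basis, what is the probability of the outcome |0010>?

A full measurement returns |0010> with probability 1/2.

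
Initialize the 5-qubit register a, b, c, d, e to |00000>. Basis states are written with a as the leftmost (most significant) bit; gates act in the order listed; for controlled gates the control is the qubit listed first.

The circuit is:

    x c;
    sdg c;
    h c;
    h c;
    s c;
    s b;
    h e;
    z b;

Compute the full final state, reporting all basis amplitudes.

After the circuit, the state carries amplitude sqrt(2)/2 on |00100>, sqrt(2)/2 on |00101>, and 0 on every other basis state.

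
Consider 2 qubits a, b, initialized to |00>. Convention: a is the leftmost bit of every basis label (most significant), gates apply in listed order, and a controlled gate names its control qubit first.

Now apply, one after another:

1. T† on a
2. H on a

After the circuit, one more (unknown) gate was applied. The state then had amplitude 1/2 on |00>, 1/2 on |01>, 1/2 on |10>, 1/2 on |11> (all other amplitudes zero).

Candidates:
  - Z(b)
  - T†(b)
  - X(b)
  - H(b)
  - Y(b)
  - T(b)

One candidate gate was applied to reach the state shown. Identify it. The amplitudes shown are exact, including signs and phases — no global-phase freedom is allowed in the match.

The applied gate was H(b).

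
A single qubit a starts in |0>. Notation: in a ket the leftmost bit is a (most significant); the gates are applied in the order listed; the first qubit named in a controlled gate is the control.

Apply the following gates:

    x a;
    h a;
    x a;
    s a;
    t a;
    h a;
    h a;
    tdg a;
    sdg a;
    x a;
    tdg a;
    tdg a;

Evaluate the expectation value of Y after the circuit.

The expectation value of Y is 1. Key observation: gates 3-10 undo each other exactly, leaving only the rest of the circuit to track.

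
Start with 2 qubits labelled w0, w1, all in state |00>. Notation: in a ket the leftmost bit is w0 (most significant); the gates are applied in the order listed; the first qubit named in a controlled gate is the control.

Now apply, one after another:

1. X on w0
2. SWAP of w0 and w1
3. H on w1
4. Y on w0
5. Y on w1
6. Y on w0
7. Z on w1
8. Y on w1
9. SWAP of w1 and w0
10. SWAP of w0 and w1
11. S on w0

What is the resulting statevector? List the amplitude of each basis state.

The resulting statevector has amplitude -sqrt(2)/2 on |00>, -sqrt(2)/2 on |01>, 0 on |10>, 0 on |11>.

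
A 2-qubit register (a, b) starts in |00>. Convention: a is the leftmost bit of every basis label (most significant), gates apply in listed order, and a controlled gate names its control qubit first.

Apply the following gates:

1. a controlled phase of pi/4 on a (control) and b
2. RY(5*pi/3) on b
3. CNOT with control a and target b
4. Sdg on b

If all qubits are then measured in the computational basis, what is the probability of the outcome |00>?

The probability of measuring |00> is 3/4.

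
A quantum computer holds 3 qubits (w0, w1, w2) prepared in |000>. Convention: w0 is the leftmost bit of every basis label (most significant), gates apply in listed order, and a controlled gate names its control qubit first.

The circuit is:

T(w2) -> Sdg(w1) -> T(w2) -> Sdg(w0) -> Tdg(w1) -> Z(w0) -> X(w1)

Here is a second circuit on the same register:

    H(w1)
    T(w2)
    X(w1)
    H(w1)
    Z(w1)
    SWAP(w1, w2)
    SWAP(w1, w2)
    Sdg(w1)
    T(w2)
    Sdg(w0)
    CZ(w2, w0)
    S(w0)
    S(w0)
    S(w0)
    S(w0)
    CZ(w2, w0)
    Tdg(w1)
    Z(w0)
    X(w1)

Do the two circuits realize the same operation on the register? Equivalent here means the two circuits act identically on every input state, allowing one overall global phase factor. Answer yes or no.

Yes: on every input state the two circuits agree up to one overall phase factor.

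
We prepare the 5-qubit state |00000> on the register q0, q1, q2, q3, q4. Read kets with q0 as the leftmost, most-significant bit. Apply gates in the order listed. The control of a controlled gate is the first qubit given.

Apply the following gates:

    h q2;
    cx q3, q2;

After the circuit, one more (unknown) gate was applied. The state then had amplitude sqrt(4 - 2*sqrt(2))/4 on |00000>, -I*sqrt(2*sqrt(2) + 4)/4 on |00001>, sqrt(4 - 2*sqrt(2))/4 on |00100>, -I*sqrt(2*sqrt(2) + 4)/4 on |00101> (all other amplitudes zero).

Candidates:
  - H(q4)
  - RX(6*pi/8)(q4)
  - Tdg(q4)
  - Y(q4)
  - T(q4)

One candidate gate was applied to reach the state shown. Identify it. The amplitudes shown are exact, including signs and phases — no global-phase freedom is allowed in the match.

It was RX(6*pi/8)(q4) that produced the state shown.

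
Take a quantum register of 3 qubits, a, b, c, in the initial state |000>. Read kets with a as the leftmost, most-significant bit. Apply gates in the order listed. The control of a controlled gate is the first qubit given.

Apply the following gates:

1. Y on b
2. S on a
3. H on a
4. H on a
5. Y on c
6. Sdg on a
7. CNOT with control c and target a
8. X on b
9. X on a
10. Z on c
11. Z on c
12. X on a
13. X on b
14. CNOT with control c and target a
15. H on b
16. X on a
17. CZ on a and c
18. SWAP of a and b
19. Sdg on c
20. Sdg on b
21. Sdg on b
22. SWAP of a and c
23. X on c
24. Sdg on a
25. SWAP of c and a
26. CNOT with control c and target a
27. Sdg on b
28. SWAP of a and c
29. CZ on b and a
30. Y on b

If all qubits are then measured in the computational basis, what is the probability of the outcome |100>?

Outcome |100> occurs with probability 1/2. Key observation: gates 7-14 undo each other exactly, leaving only the rest of the circuit to track.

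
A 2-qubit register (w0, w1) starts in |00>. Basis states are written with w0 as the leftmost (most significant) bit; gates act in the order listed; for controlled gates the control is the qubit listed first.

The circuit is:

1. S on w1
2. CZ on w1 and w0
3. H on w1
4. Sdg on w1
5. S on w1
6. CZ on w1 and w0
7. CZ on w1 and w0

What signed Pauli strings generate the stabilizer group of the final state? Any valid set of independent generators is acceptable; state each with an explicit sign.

The stabilizer group can be generated by +IX, +ZI, among other valid generating sets.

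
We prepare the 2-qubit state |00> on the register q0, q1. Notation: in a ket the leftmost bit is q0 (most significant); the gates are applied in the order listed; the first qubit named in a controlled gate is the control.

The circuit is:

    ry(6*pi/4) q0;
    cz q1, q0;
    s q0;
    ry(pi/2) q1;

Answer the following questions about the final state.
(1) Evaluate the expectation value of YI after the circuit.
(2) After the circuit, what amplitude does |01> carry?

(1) The expectation value of YI is -1.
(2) The amplitude on |01> is -1/2.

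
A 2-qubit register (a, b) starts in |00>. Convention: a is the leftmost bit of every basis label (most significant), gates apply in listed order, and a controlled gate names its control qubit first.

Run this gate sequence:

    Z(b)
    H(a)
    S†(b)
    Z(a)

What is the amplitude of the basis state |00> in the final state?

|00> carries amplitude sqrt(2)/2 in the final state.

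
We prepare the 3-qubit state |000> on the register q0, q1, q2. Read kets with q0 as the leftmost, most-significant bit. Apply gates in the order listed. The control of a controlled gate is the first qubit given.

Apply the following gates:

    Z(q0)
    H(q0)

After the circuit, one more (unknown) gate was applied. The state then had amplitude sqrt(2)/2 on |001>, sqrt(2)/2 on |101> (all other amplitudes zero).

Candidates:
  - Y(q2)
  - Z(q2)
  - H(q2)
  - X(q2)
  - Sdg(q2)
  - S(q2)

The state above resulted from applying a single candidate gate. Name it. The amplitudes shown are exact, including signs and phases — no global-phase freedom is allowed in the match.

The unique candidate consistent with the amplitudes is X(q2).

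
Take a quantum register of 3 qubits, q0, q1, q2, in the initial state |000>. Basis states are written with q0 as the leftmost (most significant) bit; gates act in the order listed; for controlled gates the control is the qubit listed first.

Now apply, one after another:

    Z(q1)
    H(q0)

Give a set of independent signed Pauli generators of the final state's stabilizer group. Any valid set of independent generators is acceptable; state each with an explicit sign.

The final state is stabilized by the group generated by +XII, +IZI, +IIZ; other independent generating sets are equally valid.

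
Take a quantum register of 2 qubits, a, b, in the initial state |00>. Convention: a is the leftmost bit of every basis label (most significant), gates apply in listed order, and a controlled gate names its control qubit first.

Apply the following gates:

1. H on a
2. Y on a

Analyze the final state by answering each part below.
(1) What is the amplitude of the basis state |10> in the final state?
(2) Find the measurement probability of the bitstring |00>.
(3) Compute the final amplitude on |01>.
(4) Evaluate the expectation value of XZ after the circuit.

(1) |10> carries amplitude sqrt(2)*I/2 in the final state.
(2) The probability of measuring |00> is 1/2.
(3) The amplitude on |01> is 0.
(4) The observable XZ averages to -1.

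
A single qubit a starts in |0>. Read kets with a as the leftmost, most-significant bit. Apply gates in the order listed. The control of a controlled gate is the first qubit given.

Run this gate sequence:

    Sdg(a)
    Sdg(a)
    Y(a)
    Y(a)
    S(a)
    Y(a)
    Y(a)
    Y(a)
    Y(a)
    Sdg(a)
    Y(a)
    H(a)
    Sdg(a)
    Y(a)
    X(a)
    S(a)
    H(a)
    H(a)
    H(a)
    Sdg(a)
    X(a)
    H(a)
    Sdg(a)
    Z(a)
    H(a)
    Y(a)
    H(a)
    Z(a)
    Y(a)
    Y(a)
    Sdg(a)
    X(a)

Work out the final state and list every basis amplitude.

The resulting statevector has amplitude -sqrt(2)/2 on |0>, -sqrt(2)/2 on |1>. Key observation: gates 4-11 undo each other exactly, leaving only the rest of the circuit to track.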